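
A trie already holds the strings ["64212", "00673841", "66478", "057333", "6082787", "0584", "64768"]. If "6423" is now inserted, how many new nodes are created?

1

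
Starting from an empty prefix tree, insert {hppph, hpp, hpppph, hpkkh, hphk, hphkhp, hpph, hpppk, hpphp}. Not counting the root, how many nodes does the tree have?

Count nodes per top-level branch (shared prefixes stored once):
  'h'-branch (hphk, hphkhp, hpkkh, hpp, hpph, hpphp, hppph, hpppk, hpppph): 17 nodes
Sum: 17

17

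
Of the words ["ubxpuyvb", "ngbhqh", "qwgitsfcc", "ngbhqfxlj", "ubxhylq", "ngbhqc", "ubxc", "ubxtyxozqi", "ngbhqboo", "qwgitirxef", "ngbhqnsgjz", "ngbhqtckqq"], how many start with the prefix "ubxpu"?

1

Filter for entries beginning with "ubxpu":
Matches: "ubxpuyvb"
Count: 1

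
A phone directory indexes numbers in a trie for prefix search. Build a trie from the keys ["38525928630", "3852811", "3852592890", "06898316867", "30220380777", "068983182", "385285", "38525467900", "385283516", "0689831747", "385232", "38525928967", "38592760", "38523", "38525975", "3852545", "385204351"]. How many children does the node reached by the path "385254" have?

2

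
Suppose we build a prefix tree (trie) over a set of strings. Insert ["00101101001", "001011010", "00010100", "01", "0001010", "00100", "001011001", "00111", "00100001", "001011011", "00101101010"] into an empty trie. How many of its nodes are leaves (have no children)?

Leaves are exactly the stored words that no other stored word extends.
Those words: "00010100", "00100001", "001011001", "00101101001", "00101101010", "001011011", "00111", "01"
Leaf count: 8

8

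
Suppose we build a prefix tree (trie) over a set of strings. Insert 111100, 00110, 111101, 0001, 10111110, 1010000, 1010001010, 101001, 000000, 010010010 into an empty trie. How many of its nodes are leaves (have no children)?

A leaf is a node with no children — equivalently, the end of a word that is not a proper prefix of any other stored word.
Those words: "000000", "0001", "00110", "010010010", "1010000", "1010001010", "101001", "10111110", "111100", "111101"
Leaf count: 10

10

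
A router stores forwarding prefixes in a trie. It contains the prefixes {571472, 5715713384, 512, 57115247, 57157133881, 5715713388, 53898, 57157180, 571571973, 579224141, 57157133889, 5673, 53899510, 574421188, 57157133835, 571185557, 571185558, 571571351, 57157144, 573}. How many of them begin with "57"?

Traverse to the node for "57", then collect every word in that subtree.
Words under "57": 57115247, 571185557, 571185558, 571472, 57157133835, 5715713384, 5715713388, 57157133881, 57157133889, 571571351, 57157144, 57157180, 571571973, 573, 574421188, 579224141
Count: 16

16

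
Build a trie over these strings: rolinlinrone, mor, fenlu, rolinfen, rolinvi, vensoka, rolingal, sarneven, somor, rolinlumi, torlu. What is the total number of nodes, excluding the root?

55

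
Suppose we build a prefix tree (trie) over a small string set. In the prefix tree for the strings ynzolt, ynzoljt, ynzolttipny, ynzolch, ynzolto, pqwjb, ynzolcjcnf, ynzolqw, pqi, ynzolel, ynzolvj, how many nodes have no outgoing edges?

A leaf is a node with no children — equivalently, the end of a word that is not a proper prefix of any other stored word.
Those words: "pqi", "pqwjb", "ynzolch", "ynzolcjcnf", "ynzolel", "ynzoljt", "ynzolqw", "ynzolto", "ynzolttipny", "ynzolvj"
Leaf count: 10

10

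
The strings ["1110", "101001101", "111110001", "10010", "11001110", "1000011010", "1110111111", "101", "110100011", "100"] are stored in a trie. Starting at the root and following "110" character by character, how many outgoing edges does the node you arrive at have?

The children of the "110" node are the distinct next characters among strings starting with "110".
Distinct next characters after "110": 0, 1.
That node has 2 child edges.

2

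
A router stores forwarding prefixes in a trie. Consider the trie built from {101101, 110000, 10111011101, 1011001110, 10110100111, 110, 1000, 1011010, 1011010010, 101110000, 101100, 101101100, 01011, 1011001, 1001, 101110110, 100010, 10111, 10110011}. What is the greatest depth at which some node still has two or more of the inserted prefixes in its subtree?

9

Equivalently: take the maximum, over all pairs, of their longest common prefix length.
"1011010010" and "10110100111" agree on "101101001" (9 characters) before diverging; nothing deeper is shared.
Longest shared-prefix length: 9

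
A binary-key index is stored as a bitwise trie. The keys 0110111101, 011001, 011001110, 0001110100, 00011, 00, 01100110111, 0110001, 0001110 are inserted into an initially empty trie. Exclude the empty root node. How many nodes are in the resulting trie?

For each word, the new-node count is its length minus the longest prefix already in the trie:
  "0110111101" → 10 new (0, 1, 1, 0, 1, 1, 1, 1, 0, 1)
  "011001" → prefix "0110" already present; 2 new (0, 1)
  "011001110" → prefix "011001" already present; 3 new (1, 1, 0)
  "0001110100" → prefix "0" already present; 9 new (0, 0, 1, 1, 1, 0, 1, 0, 0)
  "00011" → prefix "00011" already present; 0 new (none)
  "00" → prefix "00" already present; 0 new (none)
  "01100110111" → prefix "0110011" already present; 4 new (0, 1, 1, 1)
  "0110001" → prefix "01100" already present; 2 new (0, 1)
  "0001110" → prefix "0001110" already present; 0 new (none)
Total nodes = 10 + 2 + 3 + 9 + 0 + 0 + 4 + 2 + 0 = 30

30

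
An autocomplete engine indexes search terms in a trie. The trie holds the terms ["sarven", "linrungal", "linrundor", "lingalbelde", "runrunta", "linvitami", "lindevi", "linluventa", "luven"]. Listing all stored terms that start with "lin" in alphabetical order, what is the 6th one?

DFS of the "lin" subtree visits, in order: "lindevi", "lingalbelde", "linluventa", "linrundor", "linrungal", "linvitami"
Position 6: linvitami

linvitami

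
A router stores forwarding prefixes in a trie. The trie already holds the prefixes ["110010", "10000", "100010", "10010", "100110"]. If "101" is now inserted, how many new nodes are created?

Walking "101" from the root, the first 2 characters ("10") follow existing edges; "1" is the first miss.
New nodes needed: |"101"| − 2 = 3 − 2 = 1.

1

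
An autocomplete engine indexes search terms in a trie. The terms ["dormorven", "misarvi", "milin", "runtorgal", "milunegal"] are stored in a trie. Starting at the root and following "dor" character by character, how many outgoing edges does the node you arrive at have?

The children of the "dor" node are the distinct next characters among strings starting with "dor".
Distinct next characters after "dor": m.
That node has 1 child edge.

1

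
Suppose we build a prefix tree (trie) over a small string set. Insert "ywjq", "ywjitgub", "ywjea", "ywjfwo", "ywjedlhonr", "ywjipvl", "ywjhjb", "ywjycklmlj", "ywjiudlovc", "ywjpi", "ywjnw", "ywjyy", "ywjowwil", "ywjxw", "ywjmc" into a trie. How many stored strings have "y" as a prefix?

Walk to "y"; the words in its subtree are exactly those with that prefix.
Matches: "ywjea", "ywjedlhonr", "ywjfwo", "ywjhjb", "ywjipvl", "ywjitgub", "ywjiudlovc", "ywjmc", "ywjnw", "ywjowwil", "ywjpi", "ywjq", "ywjxw", "ywjycklmlj", "ywjyy"
Count: 15

15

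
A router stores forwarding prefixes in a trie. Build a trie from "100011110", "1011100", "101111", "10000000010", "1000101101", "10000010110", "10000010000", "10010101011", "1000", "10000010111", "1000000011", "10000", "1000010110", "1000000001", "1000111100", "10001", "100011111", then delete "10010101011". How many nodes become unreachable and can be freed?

8

After clearing the end-marker at "10010101011", prune upward until reaching a node still needed by another word.
The suffix "10101011" (8 nodes) is used only by "10010101011"; the node for "100" still has the child "0", so pruning stops there.
Nodes removed: 8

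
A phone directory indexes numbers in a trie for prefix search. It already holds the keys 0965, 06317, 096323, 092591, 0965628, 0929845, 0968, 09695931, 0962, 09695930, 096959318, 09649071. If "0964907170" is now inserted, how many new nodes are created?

"09649071" is already a path in the trie; the remaining "70" must be added.
New nodes needed: |"0964907170"| − 8 = 10 − 8 = 2.

2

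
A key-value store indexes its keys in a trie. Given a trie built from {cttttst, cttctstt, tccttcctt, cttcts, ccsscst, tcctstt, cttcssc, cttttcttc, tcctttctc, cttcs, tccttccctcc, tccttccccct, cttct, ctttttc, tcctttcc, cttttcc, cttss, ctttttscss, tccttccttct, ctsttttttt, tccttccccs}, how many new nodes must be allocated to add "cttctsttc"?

1

The longest prefix of "cttctsttc" already in the trie is "cttctstt" (length 8).
Each of the 1 remaining characters creates one node.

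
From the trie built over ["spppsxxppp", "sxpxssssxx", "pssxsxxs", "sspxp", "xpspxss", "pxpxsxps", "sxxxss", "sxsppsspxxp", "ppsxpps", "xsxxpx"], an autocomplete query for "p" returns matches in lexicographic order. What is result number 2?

pssxsxxs

Filter for "p…" and sort: "ppsxpps", "pssxsxxs", "pxpxsxps"
Position 2: pssxsxxs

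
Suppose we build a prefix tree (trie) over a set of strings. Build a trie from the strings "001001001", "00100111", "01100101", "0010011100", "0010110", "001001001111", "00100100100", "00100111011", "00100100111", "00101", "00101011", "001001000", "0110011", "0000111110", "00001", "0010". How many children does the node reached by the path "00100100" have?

2

Walk "00100100" from the root, arriving at one node.
Characters that immediately follow "00100100" among the stored strings: {0, 1}.
That node has 2 child edges.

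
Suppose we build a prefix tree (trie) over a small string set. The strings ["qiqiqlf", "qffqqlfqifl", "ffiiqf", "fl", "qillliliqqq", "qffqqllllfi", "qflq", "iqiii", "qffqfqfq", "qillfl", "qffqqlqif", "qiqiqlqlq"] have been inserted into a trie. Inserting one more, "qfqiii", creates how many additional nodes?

"qf" is already a path in the trie; the remaining "qiii" must be added.
So 6 − 2 = 4 new nodes.

4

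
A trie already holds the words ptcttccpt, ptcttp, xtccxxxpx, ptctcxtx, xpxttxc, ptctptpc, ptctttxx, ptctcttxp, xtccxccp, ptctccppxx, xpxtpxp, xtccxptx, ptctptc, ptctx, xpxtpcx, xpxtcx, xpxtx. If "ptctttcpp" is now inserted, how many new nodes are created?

The longest prefix of "ptctttcpp" already in the trie is "ptcttt" (length 6).
Each of the 3 remaining characters creates one node.

3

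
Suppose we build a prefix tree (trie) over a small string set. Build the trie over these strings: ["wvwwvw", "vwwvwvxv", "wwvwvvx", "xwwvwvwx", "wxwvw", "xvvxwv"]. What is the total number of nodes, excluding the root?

37

Trace insertions, counting only characters that open a new branch:
  "wvwwvw" → 6 new (w, v, w, w, v, w)
  "vwwvwvxv" → 8 new (v, w, w, v, w, v, x, v)
  "wwvwvvx" → prefix "w" already present; 6 new (w, v, w, v, v, x)
  "xwwvwvwx" → 8 new (x, w, w, v, w, v, w, x)
  "wxwvw" → prefix "w" already present; 4 new (x, w, v, w)
  "xvvxwv" → prefix "x" already present; 5 new (v, v, x, w, v)
Total nodes = 6 + 8 + 6 + 8 + 4 + 5 = 37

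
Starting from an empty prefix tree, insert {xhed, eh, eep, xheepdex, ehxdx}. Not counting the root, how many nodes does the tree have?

Insert word by word; a character creates a node only if that edge doesn't already exist:
  "xhed" → 4 new (x, h, e, d)
  "eh" → 2 new (e, h)
  "eep" → prefix "e" already present; 2 new (e, p)
  "xheepdex" → prefix "xhe" already present; 5 new (e, p, d, e, x)
  "ehxdx" → prefix "eh" already present; 3 new (x, d, x)
Total nodes = 4 + 2 + 2 + 5 + 3 = 16

16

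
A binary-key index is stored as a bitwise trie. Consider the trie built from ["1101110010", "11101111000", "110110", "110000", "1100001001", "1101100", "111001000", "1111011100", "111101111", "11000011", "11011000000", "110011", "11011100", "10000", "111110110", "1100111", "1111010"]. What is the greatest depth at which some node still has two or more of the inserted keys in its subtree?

8

Look for the deepest trie node that still has at least two words in its subtree.
e.g. "11011100" and "1101110010" share the prefix "11011100" of length 8; no pair shares a longer one.
Longest shared-prefix length: 8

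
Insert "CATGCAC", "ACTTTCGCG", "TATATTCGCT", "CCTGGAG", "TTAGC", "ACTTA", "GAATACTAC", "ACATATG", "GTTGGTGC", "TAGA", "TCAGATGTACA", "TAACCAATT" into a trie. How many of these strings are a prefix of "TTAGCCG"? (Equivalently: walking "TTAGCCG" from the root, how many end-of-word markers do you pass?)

1

Traverse "TTAGCCG" character by character; count nodes along the way that are marked as word ends.
Prefixes of the query that are stored words: "TTAGC"
Count: 1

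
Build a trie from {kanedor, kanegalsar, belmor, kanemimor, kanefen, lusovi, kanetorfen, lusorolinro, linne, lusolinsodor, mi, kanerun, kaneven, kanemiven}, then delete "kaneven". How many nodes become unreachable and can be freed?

3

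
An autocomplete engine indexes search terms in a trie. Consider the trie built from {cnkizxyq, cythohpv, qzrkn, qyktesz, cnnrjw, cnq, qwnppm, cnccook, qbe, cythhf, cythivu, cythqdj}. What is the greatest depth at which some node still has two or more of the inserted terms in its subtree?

4

Equivalently: take the maximum, over all pairs, of their longest common prefix length.
e.g. "cythhf" and "cythivu" share the prefix "cyth" of length 4; no pair shares a longer one.
Longest shared-prefix length: 4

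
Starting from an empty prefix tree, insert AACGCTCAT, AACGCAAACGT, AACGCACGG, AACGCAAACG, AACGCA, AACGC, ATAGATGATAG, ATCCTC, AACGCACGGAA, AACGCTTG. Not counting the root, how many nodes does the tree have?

36

Count nodes per top-level branch (shared prefixes stored once):
  'A'-branch (AACGC, AACGCA, AACGCAAACG, AACGCAAACGT, AACGCACGG, AACGCACGGAA, AACGCTCAT, AACGCTTG, ATAGATGATAG, ATCCTC): 36 nodes
Sum: 36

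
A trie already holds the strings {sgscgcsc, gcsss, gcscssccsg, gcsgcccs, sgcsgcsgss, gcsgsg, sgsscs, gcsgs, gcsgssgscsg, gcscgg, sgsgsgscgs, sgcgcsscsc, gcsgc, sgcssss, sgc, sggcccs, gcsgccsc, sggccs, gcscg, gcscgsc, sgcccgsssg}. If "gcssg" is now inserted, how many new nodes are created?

1

The longest prefix of "gcssg" already in the trie is "gcss" (length 4).
Each of the 1 remaining characters creates one node.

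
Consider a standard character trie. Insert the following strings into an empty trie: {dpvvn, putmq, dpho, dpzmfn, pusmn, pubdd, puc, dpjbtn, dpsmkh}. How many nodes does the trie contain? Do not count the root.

Count nodes per top-level branch (shared prefixes stored once):
  'd'-branch (dpho, dpjbtn, dpsmkh, dpvvn, dpzmfn): 19 nodes
  'p'-branch (pubdd, puc, pusmn, putmq): 12 nodes
Sum: 31

31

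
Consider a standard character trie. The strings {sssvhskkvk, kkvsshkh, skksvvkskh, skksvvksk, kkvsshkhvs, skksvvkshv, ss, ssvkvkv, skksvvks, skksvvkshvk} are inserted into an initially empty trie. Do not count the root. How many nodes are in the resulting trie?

Insert word by word; a character creates a node only if that edge doesn't already exist:
  "sssvhskkvk" → 10 new (s, s, s, v, h, s, k, k, v, k)
  "kkvsshkh" → 8 new (k, k, v, s, s, h, k, h)
  "skksvvkskh" → prefix "s" already present; 9 new (k, k, s, v, v, k, s, k, h)
  "skksvvksk" → prefix "skksvvksk" already present; 0 new (none)
  "kkvsshkhvs" → prefix "kkvsshkh" already present; 2 new (v, s)
  "skksvvkshv" → prefix "skksvvks" already present; 2 new (h, v)
  "ss" → prefix "ss" already present; 0 new (none)
  "ssvkvkv" → prefix "ss" already present; 5 new (v, k, v, k, v)
  "skksvvks" → prefix "skksvvks" already present; 0 new (none)
  "skksvvkshvk" → prefix "skksvvkshv" already present; 1 new (k)
Total nodes = 10 + 8 + 9 + 0 + 2 + 2 + 0 + 5 + 0 + 1 = 37

37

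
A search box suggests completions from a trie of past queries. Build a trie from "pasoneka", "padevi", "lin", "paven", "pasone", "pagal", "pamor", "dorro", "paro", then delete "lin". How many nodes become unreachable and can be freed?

3

Walk "lin" from the leaf back toward the root, removing each node that no remaining word uses.
No other word shares any prefix with "lin", so all 3 of its nodes go.
Nodes removed: 3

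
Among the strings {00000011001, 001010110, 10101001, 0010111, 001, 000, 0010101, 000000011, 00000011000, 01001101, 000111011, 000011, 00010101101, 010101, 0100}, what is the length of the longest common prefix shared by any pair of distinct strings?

10

The deepest shared node is where two words last agree before diverging.
"00000011000" and "00000011001" agree on "0000001100" (10 characters) before diverging; nothing deeper is shared.
Longest shared-prefix length: 10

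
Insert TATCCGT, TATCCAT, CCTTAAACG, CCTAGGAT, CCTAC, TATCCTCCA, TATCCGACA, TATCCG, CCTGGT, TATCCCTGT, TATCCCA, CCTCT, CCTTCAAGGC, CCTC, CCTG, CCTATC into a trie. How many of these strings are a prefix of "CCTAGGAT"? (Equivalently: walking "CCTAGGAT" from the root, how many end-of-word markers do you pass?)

1

Check each prefix of "CCTAGGAT" against the stored set — each match is an end-marker on the path.
Prefixes of the query that are stored words: "CCTAGGAT"
Count: 1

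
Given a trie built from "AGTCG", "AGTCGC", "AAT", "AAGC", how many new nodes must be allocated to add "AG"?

"AG" is already a full path in the trie; only an end-marker is added.
No new nodes are needed: 0.

0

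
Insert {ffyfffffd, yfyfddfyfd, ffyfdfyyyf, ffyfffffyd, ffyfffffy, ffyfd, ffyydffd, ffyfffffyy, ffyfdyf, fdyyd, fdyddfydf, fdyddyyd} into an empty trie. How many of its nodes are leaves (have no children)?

10

A leaf is a node with no children — equivalently, the end of a word that is not a proper prefix of any other stored word.
Those words: "fdyddfydf", "fdyddyyd", "fdyyd", "ffyfdfyyyf", "ffyfdyf", "ffyfffffd", "ffyfffffyd", "ffyfffffyy", "ffyydffd", "yfyfddfyfd"
Leaf count: 10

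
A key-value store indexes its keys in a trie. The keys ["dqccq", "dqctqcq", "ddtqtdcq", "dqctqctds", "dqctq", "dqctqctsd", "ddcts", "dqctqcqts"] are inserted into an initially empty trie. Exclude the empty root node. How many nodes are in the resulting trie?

Trie structure (* marks end of a word):
(root)
└─ d
   ├─ d
   │  ├─ c
   │  │  └─ t
   │  │     └─ s *
   │  └─ t
   │     └─ q
   │        └─ t
   │           └─ d
   │              └─ c
   │                 └─ q *
   └─ q
      └─ c
         ├─ c
         │  └─ q *
         └─ t
            └─ q *
               └─ c
                  ├─ q *
                  │  └─ t
                  │     └─ s *
                  └─ t
                     ├─ d
                     │  └─ s *
                     └─ s
                        └─ d *
Counting every labelled node above: 26.

26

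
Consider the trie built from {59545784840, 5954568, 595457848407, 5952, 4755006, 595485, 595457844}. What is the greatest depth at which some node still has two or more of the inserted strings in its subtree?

Look for the deepest trie node that still has at least two words in its subtree.
e.g. "59545784840" and "595457848407" share the prefix "59545784840" of length 11; no pair shares a longer one.
Longest shared-prefix length: 11

11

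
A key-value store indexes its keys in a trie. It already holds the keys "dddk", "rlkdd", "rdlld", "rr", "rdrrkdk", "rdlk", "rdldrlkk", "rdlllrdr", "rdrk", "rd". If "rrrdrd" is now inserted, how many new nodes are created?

4

"rr" is already a path in the trie; the remaining "rdrd" must be added.
New nodes needed: |"rrrdrd"| − 2 = 6 − 2 = 4.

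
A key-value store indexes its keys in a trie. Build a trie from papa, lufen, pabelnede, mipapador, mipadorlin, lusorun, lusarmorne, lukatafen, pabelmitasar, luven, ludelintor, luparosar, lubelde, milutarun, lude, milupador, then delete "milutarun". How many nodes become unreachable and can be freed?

After clearing the end-marker at "milutarun", prune upward until reaching a node still needed by another word.
The suffix "tarun" (5 nodes) is used only by "milutarun"; the node for "milu" still has the child "p", so pruning stops there.
Nodes removed: 5

5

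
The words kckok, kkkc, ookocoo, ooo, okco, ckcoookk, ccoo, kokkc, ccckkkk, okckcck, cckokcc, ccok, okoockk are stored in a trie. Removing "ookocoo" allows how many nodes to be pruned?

5

Walk "ookocoo" from the leaf back toward the root, removing each node that no remaining word uses.
The suffix "kocoo" (5 nodes) is used only by "ookocoo"; the node for "oo" still has the child "o", so pruning stops there.
Nodes removed: 5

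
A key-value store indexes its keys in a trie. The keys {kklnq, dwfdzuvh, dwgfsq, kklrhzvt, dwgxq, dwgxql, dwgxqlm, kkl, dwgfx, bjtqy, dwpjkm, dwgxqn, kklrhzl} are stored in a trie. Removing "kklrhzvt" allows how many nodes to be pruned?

2

Walk "kklrhzvt" from the leaf back toward the root, removing each node that no remaining word uses.
The suffix "vt" (2 nodes) is used only by "kklrhzvt"; the node for "kklrhz" still has the child "l", so pruning stops there.
Nodes removed: 2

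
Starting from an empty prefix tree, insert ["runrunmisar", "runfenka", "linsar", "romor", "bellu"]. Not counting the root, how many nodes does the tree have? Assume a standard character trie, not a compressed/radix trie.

31

Insert word by word; a character creates a node only if that edge doesn't already exist:
  "runrunmisar" → 11 new (r, u, n, r, u, n, m, i, s, a, r)
  "runfenka" → prefix "run" already present; 5 new (f, e, n, k, a)
  "linsar" → 6 new (l, i, n, s, a, r)
  "romor" → prefix "r" already present; 4 new (o, m, o, r)
  "bellu" → 5 new (b, e, l, l, u)
Total nodes = 11 + 5 + 6 + 4 + 5 = 31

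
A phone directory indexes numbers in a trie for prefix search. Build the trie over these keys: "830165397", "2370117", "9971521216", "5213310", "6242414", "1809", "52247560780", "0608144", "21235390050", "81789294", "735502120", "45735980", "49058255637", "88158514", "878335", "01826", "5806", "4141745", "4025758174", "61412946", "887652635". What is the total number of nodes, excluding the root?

Count nodes per top-level branch (shared prefixes stored once):
  '0'-branch (01826, 0608144): 11 nodes
  '1'-branch (1809): 4 nodes
  '2'-branch (21235390050, 2370117): 17 nodes
  '4'-branch (4025758174, 4141745, 45735980, 49058255637): 33 nodes
  '5'-branch (5213310, 52247560780, 5806): 19 nodes
  '6'-branch (61412946, 6242414): 14 nodes
  '7'-branch (735502120): 9 nodes
  '8'-branch (81789294, 830165397, 878335, 88158514, 887652635): 35 nodes
  '9'-branch (9971521216): 10 nodes
Sum: 152

152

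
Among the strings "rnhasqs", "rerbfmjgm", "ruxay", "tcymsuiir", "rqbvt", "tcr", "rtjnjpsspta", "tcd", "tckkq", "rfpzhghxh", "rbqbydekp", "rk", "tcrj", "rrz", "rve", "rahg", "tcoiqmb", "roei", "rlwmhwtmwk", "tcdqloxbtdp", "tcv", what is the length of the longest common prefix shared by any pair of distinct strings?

3

The deepest shared node is where two words last agree before diverging.
"tcd" and "tcdqloxbtdp" agree on "tcd" (3 characters) before diverging; nothing deeper is shared.
Longest shared-prefix length: 3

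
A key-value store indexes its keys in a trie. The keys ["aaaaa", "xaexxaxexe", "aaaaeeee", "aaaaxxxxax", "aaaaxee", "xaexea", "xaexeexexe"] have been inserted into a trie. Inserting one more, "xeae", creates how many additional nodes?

3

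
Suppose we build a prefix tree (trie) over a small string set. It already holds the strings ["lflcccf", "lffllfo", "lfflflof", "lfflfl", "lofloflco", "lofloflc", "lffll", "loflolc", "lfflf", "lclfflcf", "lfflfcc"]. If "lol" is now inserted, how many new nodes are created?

1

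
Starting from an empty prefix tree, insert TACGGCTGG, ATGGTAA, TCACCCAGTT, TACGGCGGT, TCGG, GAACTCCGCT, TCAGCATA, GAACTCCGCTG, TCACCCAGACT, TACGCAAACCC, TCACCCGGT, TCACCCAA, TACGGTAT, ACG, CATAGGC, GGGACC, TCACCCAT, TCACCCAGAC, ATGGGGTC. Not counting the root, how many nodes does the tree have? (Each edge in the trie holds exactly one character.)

82

Insert word by word; a character creates a node only if that edge doesn't already exist:
  "TACGGCTGG" → 9 new (T, A, C, G, G, C, T, G, G)
  "ATGGTAA" → 7 new (A, T, G, G, T, A, A)
  "TCACCCAGTT" → prefix "T" already present; 9 new (C, A, C, C, C, A, G, T, T)
  "TACGGCGGT" → prefix "TACGGC" already present; 3 new (G, G, T)
  "TCGG" → prefix "TC" already present; 2 new (G, G)
  "GAACTCCGCT" → 10 new (G, A, A, C, T, C, C, G, C, T)
  "TCAGCATA" → prefix "TCA" already present; 5 new (G, C, A, T, A)
  "GAACTCCGCTG" → prefix "GAACTCCGCT" already present; 1 new (G)
  "TCACCCAGACT" → prefix "TCACCCAG" already present; 3 new (A, C, T)
  "TACGCAAACCC" → prefix "TACG" already present; 7 new (C, A, A, A, C, C, C)
  "TCACCCGGT" → prefix "TCACCC" already present; 3 new (G, G, T)
  "TCACCCAA" → prefix "TCACCCA" already present; 1 new (A)
  "TACGGTAT" → prefix "TACGG" already present; 3 new (T, A, T)
  "ACG" → prefix "A" already present; 2 new (C, G)
  "CATAGGC" → 7 new (C, A, T, A, G, G, C)
  "GGGACC" → prefix "G" already present; 5 new (G, G, A, C, C)
  "TCACCCAT" → prefix "TCACCCA" already present; 1 new (T)
  "TCACCCAGAC" → prefix "TCACCCAGAC" already present; 0 new (none)
  "ATGGGGTC" → prefix "ATGG" already present; 4 new (G, G, T, C)
Total nodes = 9 + 7 + 9 + 3 + 2 + 10 + 5 + 1 + 3 + 7 + 3 + 1 + 3 + 2 + 7 + 5 + 1 + 0 + 4 = 82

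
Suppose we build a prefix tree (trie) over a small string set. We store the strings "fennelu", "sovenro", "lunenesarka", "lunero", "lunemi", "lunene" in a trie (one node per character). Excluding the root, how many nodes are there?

Trie structure (* marks end of a word):
(root)
├─ f
│  └─ e
│     └─ n
│        └─ n
│           └─ e
│              └─ l
│                 └─ u *
├─ l
│  └─ u
│     └─ n
│        └─ e
│           ├─ m
│           │  └─ i *
│           ├─ n
│           │  └─ e *
│           │     └─ s
│           │        └─ a
│           │           └─ r
│           │              └─ k
│           │                 └─ a *
│           └─ r
│              └─ o *
└─ s
   └─ o
      └─ v
         └─ e
            └─ n
               └─ r
                  └─ o *
Counting every labelled node above: 29.

29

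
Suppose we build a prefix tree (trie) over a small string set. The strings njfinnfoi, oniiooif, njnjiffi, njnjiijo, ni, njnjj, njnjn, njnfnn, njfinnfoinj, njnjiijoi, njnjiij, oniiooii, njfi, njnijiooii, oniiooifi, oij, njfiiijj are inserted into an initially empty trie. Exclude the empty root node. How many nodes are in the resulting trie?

50

Trace insertions, counting only characters that open a new branch:
  "njfinnfoi" → 9 new (n, j, f, i, n, n, f, o, i)
  "oniiooif" → 8 new (o, n, i, i, o, o, i, f)
  "njnjiffi" → prefix "nj" already present; 6 new (n, j, i, f, f, i)
  "njnjiijo" → prefix "njnji" already present; 3 new (i, j, o)
  "ni" → prefix "n" already present; 1 new (i)
  "njnjj" → prefix "njnj" already present; 1 new (j)
  "njnjn" → prefix "njnj" already present; 1 new (n)
  "njnfnn" → prefix "njn" already present; 3 new (f, n, n)
  "njfinnfoinj" → prefix "njfinnfoi" already present; 2 new (n, j)
  "njnjiijoi" → prefix "njnjiijo" already present; 1 new (i)
  "njnjiij" → prefix "njnjiij" already present; 0 new (none)
  "oniiooii" → prefix "oniiooi" already present; 1 new (i)
  "njfi" → prefix "njfi" already present; 0 new (none)
  "njnijiooii" → prefix "njn" already present; 7 new (i, j, i, o, o, i, i)
  "oniiooifi" → prefix "oniiooif" already present; 1 new (i)
  "oij" → prefix "o" already present; 2 new (i, j)
  "njfiiijj" → prefix "njfi" already present; 4 new (i, i, j, j)
Total nodes = 9 + 8 + 6 + 3 + 1 + 1 + 1 + 3 + 2 + 1 + 0 + 1 + 0 + 7 + 1 + 2 + 4 = 50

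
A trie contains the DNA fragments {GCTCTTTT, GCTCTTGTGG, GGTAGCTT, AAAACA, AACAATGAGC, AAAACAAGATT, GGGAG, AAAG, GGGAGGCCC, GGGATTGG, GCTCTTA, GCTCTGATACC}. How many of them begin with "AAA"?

Filter for entries beginning with "AAA":
Matches: "AAAACA", "AAAACAAGATT", "AAAG"
Count: 3

3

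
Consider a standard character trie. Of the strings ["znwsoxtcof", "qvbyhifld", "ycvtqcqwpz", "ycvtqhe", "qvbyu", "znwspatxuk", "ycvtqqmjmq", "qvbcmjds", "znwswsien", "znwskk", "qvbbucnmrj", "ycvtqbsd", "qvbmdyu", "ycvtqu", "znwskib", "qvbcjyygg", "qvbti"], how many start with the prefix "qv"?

7

Walk to "qv"; the words in its subtree are exactly those with that prefix.
Matches: "qvbbucnmrj", "qvbcjyygg", "qvbcmjds", "qvbmdyu", "qvbti", "qvbyhifld", "qvbyu"
Count: 7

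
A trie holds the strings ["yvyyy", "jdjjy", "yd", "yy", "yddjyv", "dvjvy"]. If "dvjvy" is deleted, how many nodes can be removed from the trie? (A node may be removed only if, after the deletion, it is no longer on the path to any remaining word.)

5

After clearing the end-marker at "dvjvy", prune upward until reaching a node still needed by another word.
No other word shares any prefix with "dvjvy", so all 5 of its nodes go.
Nodes removed: 5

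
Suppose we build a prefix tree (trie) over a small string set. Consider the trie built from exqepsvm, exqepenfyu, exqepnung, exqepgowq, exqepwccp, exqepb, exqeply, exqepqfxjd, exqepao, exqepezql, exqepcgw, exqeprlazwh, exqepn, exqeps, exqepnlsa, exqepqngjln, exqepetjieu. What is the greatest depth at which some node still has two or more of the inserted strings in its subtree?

6

Equivalently: take the maximum, over all pairs, of their longest common prefix length.
e.g. "exqepenfyu" and "exqepetjieu" share the prefix "exqepe" of length 6; no pair shares a longer one.
Longest shared-prefix length: 6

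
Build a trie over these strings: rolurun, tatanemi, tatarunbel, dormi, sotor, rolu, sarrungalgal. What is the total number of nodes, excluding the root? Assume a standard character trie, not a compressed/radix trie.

Count nodes per top-level branch (shared prefixes stored once):
  'd'-branch (dormi): 5 nodes
  'r'-branch (rolu, rolurun): 7 nodes
  's'-branch (sarrungalgal, sotor): 16 nodes
  't'-branch (tatanemi, tatarunbel): 14 nodes
Sum: 42

42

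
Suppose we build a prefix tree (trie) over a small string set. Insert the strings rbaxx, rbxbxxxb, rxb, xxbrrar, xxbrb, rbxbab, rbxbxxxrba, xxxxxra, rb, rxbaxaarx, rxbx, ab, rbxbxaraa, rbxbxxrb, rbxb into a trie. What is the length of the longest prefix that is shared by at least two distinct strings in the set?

7

Equivalently: take the maximum, over all pairs, of their longest common prefix length.
"rbxbxxxb" and "rbxbxxxrba" agree on "rbxbxxx" (7 characters) before diverging; nothing deeper is shared.
Longest shared-prefix length: 7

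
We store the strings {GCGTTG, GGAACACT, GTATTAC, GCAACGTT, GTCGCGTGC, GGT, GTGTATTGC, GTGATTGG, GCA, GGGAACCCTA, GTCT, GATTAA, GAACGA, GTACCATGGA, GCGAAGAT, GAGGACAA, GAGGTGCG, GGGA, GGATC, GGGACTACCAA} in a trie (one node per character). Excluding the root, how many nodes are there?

94

For each word, the new-node count is its length minus the longest prefix already in the trie:
  "GCGTTG" → 6 new (G, C, G, T, T, G)
  "GGAACACT" → prefix "G" already present; 7 new (G, A, A, C, A, C, T)
  "GTATTAC" → prefix "G" already present; 6 new (T, A, T, T, A, C)
  "GCAACGTT" → prefix "GC" already present; 6 new (A, A, C, G, T, T)
  "GTCGCGTGC" → prefix "GT" already present; 7 new (C, G, C, G, T, G, C)
  "GGT" → prefix "GG" already present; 1 new (T)
  "GTGTATTGC" → prefix "GT" already present; 7 new (G, T, A, T, T, G, C)
  "GTGATTGG" → prefix "GTG" already present; 5 new (A, T, T, G, G)
  "GCA" → prefix "GCA" already present; 0 new (none)
  "GGGAACCCTA" → prefix "GG" already present; 8 new (G, A, A, C, C, C, T, A)
  "GTCT" → prefix "GTC" already present; 1 new (T)
  "GATTAA" → prefix "G" already present; 5 new (A, T, T, A, A)
  "GAACGA" → prefix "GA" already present; 4 new (A, C, G, A)
  "GTACCATGGA" → prefix "GTA" already present; 7 new (C, C, A, T, G, G, A)
  "GCGAAGAT" → prefix "GCG" already present; 5 new (A, A, G, A, T)
  "GAGGACAA" → prefix "GA" already present; 6 new (G, G, A, C, A, A)
  "GAGGTGCG" → prefix "GAGG" already present; 4 new (T, G, C, G)
  "GGGA" → prefix "GGGA" already present; 0 new (none)
  "GGATC" → prefix "GGA" already present; 2 new (T, C)
  "GGGACTACCAA" → prefix "GGGA" already present; 7 new (C, T, A, C, C, A, A)
Total nodes = 6 + 7 + 6 + 6 + 7 + 1 + 7 + 5 + 0 + 8 + 1 + 5 + 4 + 7 + 5 + 6 + 4 + 0 + 2 + 7 = 94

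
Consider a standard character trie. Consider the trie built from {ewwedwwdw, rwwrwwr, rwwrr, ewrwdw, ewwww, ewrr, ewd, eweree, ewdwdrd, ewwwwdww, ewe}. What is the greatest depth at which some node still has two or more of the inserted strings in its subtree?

5

The deepest shared node is where two words last agree before diverging.
"ewwww" and "ewwwwdww" agree on "ewwww" (5 characters) before diverging; nothing deeper is shared.
Longest shared-prefix length: 5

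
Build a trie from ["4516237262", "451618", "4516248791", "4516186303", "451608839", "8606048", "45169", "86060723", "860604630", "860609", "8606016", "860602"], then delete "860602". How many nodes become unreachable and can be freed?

After clearing the end-marker at "860602", prune upward until reaching a node still needed by another word.
The suffix "2" (1 node) is used only by "860602"; the node for "86060" still has the child "4", so pruning stops there.
Nodes removed: 1

1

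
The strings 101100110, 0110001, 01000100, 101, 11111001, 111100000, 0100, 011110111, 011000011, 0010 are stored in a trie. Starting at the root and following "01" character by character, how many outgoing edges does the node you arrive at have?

2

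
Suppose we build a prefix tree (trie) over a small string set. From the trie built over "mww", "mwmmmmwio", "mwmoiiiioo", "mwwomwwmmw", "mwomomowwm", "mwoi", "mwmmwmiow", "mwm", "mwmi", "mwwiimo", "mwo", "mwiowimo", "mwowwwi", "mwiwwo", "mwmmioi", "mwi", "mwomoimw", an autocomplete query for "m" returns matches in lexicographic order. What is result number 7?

mwmmmmwio

Words with prefix "m", in lexicographic order: "mwi", "mwiowimo", "mwiwwo", "mwm", "mwmi", "mwmmioi", "mwmmmmwio", "mwmmwmiow", "mwmoiiiioo", "mwo", "mwoi", "mwomoimw", "mwomomowwm", "mwowwwi", "mww", "mwwiimo", "mwwomwwmmw"
The 7th is mwmmmmwio.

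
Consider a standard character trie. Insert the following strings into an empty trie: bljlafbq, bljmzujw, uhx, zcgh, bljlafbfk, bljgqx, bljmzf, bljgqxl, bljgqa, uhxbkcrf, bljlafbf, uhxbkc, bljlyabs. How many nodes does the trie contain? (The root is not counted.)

37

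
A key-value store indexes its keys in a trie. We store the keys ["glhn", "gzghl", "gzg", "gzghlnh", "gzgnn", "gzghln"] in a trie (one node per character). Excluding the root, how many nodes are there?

12

Trie structure (* marks end of a word):
(root)
└─ g
   ├─ l
   │  └─ h
   │     └─ n *
   └─ z
      └─ g *
         ├─ h
         │  └─ l *
         │     └─ n *
         │        └─ h *
         └─ n
            └─ n *
Counting every labelled node above: 12.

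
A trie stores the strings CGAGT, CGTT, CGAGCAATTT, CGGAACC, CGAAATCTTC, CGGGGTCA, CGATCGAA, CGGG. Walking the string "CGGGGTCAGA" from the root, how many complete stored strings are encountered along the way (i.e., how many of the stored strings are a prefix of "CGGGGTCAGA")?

2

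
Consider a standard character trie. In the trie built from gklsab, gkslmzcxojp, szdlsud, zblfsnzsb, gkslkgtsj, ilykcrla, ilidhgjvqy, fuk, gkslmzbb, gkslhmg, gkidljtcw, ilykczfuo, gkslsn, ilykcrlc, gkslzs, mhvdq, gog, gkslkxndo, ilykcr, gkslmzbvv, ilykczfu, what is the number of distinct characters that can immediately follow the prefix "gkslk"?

2

The children of the "gkslk" node are the distinct next characters among strings starting with "gkslk".
Distinct next characters after "gkslk": g, x.
That node has 2 child edges.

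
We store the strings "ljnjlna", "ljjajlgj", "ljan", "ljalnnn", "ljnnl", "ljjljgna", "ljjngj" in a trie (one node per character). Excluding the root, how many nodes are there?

Insert word by word; a character creates a node only if that edge doesn't already exist:
  "ljnjlna" → 7 new (l, j, n, j, l, n, a)
  "ljjajlgj" → prefix "lj" already present; 6 new (j, a, j, l, g, j)
  "ljan" → prefix "lj" already present; 2 new (a, n)
  "ljalnnn" → prefix "lja" already present; 4 new (l, n, n, n)
  "ljnnl" → prefix "ljn" already present; 2 new (n, l)
  "ljjljgna" → prefix "ljj" already present; 5 new (l, j, g, n, a)
  "ljjngj" → prefix "ljj" already present; 3 new (n, g, j)
Total nodes = 7 + 6 + 2 + 4 + 2 + 5 + 3 = 29

29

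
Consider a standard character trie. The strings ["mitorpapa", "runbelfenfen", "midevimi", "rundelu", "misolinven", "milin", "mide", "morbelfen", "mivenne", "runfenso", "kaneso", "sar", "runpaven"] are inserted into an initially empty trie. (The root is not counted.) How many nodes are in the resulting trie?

Trace insertions, counting only characters that open a new branch:
  "mitorpapa" → 9 new (m, i, t, o, r, p, a, p, a)
  "runbelfenfen" → 12 new (r, u, n, b, e, l, f, e, n, f, e, n)
  "midevimi" → prefix "mi" already present; 6 new (d, e, v, i, m, i)
  "rundelu" → prefix "run" already present; 4 new (d, e, l, u)
  "misolinven" → prefix "mi" already present; 8 new (s, o, l, i, n, v, e, n)
  "milin" → prefix "mi" already present; 3 new (l, i, n)
  "mide" → prefix "mide" already present; 0 new (none)
  "morbelfen" → prefix "m" already present; 8 new (o, r, b, e, l, f, e, n)
  "mivenne" → prefix "mi" already present; 5 new (v, e, n, n, e)
  "runfenso" → prefix "run" already present; 5 new (f, e, n, s, o)
  "kaneso" → 6 new (k, a, n, e, s, o)
  "sar" → 3 new (s, a, r)
  "runpaven" → prefix "run" already present; 5 new (p, a, v, e, n)
Total nodes = 9 + 12 + 6 + 4 + 8 + 3 + 0 + 8 + 5 + 5 + 6 + 3 + 5 = 74

74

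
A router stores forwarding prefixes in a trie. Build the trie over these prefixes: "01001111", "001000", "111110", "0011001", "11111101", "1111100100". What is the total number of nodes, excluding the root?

30

Trace insertions, counting only characters that open a new branch:
  "01001111" → 8 new (0, 1, 0, 0, 1, 1, 1, 1)
  "001000" → prefix "0" already present; 5 new (0, 1, 0, 0, 0)
  "111110" → 6 new (1, 1, 1, 1, 1, 0)
  "0011001" → prefix "001" already present; 4 new (1, 0, 0, 1)
  "11111101" → prefix "11111" already present; 3 new (1, 0, 1)
  "1111100100" → prefix "111110" already present; 4 new (0, 1, 0, 0)
Total nodes = 8 + 5 + 6 + 4 + 3 + 4 = 30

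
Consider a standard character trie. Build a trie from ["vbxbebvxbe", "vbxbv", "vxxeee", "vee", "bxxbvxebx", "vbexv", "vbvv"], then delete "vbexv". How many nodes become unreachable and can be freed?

3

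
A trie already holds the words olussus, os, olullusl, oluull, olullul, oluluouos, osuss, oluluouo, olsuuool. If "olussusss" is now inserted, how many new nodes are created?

Walking "olussusss" from the root, the first 7 characters ("olussus") follow existing edges; "s" is the first miss.
New nodes needed: |"olussusss"| − 7 = 9 − 7 = 2.

2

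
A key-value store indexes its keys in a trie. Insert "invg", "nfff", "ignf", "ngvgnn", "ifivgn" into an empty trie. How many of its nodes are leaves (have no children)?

Leaves are exactly the stored words that no other stored word extends.
Those words: "ifivgn", "ignf", "invg", "nfff", "ngvgnn"
Leaf count: 5

5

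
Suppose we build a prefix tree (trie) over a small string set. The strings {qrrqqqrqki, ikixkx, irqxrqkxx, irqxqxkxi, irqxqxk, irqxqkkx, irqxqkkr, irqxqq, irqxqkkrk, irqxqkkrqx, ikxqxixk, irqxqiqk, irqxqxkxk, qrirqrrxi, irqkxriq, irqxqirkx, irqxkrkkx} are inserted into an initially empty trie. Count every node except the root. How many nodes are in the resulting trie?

67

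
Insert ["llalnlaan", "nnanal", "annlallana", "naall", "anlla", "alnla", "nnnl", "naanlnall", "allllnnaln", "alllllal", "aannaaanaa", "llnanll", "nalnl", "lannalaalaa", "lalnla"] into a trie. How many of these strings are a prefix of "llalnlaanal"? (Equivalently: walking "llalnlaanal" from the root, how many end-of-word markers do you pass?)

1

Walk "llalnlaanal" from the root; an end-of-word marker is hit whenever a stored word is a prefix of "llalnlaanal".
Prefixes of the query that are stored words: "llalnlaan"
Count: 1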